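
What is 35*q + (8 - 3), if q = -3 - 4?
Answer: -240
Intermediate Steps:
q = -7
35*q + (8 - 3) = 35*(-7) + (8 - 3) = -245 + 5 = -240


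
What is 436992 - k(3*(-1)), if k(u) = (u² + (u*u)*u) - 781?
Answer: 437791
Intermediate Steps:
k(u) = -781 + u² + u³ (k(u) = (u² + u²*u) - 781 = (u² + u³) - 781 = -781 + u² + u³)
436992 - k(3*(-1)) = 436992 - (-781 + (3*(-1))² + (3*(-1))³) = 436992 - (-781 + (-3)² + (-3)³) = 436992 - (-781 + 9 - 27) = 436992 - 1*(-799) = 436992 + 799 = 437791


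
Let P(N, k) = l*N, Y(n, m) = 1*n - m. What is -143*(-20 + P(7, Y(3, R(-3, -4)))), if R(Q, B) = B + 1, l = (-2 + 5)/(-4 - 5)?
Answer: 9581/3 ≈ 3193.7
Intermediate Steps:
l = -⅓ (l = 3/(-9) = 3*(-⅑) = -⅓ ≈ -0.33333)
R(Q, B) = 1 + B
Y(n, m) = n - m
P(N, k) = -N/3
-143*(-20 + P(7, Y(3, R(-3, -4)))) = -143*(-20 - ⅓*7) = -143*(-20 - 7/3) = -143*(-67/3) = 9581/3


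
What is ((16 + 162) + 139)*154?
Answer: 48818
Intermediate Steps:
((16 + 162) + 139)*154 = (178 + 139)*154 = 317*154 = 48818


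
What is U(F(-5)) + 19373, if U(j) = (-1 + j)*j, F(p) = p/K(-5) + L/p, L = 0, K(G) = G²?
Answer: 484331/25 ≈ 19373.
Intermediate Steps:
F(p) = p/25 (F(p) = p/((-5)²) + 0/p = p/25 + 0 = p/25)
U(j) = j*(-1 + j)
U(F(-5)) + 19373 = ((1/25)*(-5))*(-1 + (1/25)*(-5)) + 19373 = -(-1 - ⅕)/5 + 19373 = -⅕*(-6/5) + 19373 = 6/25 + 19373 = 484331/25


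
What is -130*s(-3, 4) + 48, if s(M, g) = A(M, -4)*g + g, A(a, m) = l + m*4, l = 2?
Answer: 6808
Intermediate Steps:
A(a, m) = 2 + 4*m (A(a, m) = 2 + m*4 = 2 + 4*m)
s(M, g) = -13*g (s(M, g) = (2 + 4*(-4))*g + g = (2 - 16)*g + g = -14*g + g = -13*g)
-130*s(-3, 4) + 48 = -(-1690)*4 + 48 = -130*(-52) + 48 = 6760 + 48 = 6808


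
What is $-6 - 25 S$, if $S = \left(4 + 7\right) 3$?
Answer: $-831$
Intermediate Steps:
$S = 33$ ($S = 11 \cdot 3 = 33$)
$-6 - 25 S = -6 - 825 = -831$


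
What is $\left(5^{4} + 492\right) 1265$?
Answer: $1413005$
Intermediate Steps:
$\left(5^{4} + 492\right) 1265 = \left(625 + 492\right) 1265 = 1117 \cdot 1265 = 1413005$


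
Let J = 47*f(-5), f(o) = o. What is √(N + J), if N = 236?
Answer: 1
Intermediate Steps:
J = -235 (J = 47*(-5) = -235)
√(N + J) = √(236 - 235) = √1 = 1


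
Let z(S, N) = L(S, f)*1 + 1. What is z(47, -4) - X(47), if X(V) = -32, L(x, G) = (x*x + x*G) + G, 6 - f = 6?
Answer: 2242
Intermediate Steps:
f = 0 (f = 6 - 1*6 = 6 - 6 = 0)
L(x, G) = G + x² + G*x (L(x, G) = (x² + G*x) + G = G + x² + G*x)
z(S, N) = 1 + S² (z(S, N) = (0 + S² + 0*S)*1 + 1 = (0 + S² + 0)*1 + 1 = S²*1 + 1 = S² + 1 = 1 + S²)
z(47, -4) - X(47) = (1 + 47²) - 1*(-32) = (1 + 2209) + 32 = 2210 + 32 = 2242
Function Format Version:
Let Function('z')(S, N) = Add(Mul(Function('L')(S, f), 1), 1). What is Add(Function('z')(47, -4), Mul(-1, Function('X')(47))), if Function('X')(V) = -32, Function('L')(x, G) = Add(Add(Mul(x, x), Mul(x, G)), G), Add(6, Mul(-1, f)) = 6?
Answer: 2242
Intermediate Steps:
f = 0 (f = Add(6, Mul(-1, 6)) = Add(6, -6) = 0)
Function('L')(x, G) = Add(G, Pow(x, 2), Mul(G, x)) (Function('L')(x, G) = Add(Add(Pow(x, 2), Mul(G, x)), G) = Add(G, Pow(x, 2), Mul(G, x)))
Function('z')(S, N) = Add(1, Pow(S, 2)) (Function('z')(S, N) = Add(Mul(Add(0, Pow(S, 2), Mul(0, S)), 1), 1) = Add(Mul(Add(0, Pow(S, 2), 0), 1), 1) = Add(Mul(Pow(S, 2), 1), 1) = Add(Pow(S, 2), 1) = Add(1, Pow(S, 2)))
Add(Function('z')(47, -4), Mul(-1, Function('X')(47))) = Add(Add(1, Pow(47, 2)), Mul(-1, -32)) = Add(Add(1, 2209), 32) = Add(2210, 32) = 2242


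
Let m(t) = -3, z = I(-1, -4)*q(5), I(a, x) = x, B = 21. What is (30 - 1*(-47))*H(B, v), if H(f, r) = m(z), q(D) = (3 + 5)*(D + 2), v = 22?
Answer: -231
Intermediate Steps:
q(D) = 16 + 8*D (q(D) = 8*(2 + D) = 16 + 8*D)
z = -224 (z = -4*(16 + 8*5) = -4*(16 + 40) = -4*56 = -224)
H(f, r) = -3
(30 - 1*(-47))*H(B, v) = (30 - 1*(-47))*(-3) = (30 + 47)*(-3) = 77*(-3) = -231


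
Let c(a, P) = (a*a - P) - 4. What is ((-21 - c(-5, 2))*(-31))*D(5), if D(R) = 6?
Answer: 7440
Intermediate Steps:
c(a, P) = -4 + a² - P (c(a, P) = (a² - P) - 4 = -4 + a² - P)
((-21 - c(-5, 2))*(-31))*D(5) = ((-21 - (-4 + (-5)² - 1*2))*(-31))*6 = ((-21 - (-4 + 25 - 2))*(-31))*6 = ((-21 - 1*19)*(-31))*6 = ((-21 - 19)*(-31))*6 = -40*(-31)*6 = 1240*6 = 7440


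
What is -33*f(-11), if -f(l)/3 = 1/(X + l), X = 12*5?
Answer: 99/49 ≈ 2.0204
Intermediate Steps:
X = 60
f(l) = -3/(60 + l)
-33*f(-11) = -(-99)/(60 - 11) = -(-99)/49 = -33*(-3/49) = 99/49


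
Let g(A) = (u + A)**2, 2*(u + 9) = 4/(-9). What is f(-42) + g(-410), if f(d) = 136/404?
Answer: 1437791183/8181 ≈ 1.7575e+5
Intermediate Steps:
f(d) = 34/101 (f(d) = 136*(1/404) = 34/101)
u = -83/9 (u = -9 + (4/(-9))/2 = -9 + (4*(-1/9))/2 = -9 + (1/2)*(-4/9) = -9 - 2/9 = -83/9 ≈ -9.2222)
g(A) = (-83/9 + A)**2
f(-42) + g(-410) = 34/101 + (-83 + 9*(-410))**2/81 = 34/101 + (-83 - 3690)**2/81 = 34/101 + (1/81)*(-3773)**2 = 34/101 + (1/81)*14235529 = 34/101 + 14235529/81 = 1437791183/8181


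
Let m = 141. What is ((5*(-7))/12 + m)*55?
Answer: 91135/12 ≈ 7594.6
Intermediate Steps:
((5*(-7))/12 + m)*55 = ((5*(-7))/12 + 141)*55 = (-35*1/12 + 141)*55 = (-35/12 + 141)*55 = (1657/12)*55 = 91135/12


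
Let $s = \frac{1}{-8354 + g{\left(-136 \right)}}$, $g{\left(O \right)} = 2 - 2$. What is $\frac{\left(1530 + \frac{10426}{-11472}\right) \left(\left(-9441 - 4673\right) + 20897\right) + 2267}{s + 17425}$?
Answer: $\frac{3602256566609}{6050584228} \approx 595.36$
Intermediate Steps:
$g{\left(O \right)} = 0$ ($g{\left(O \right)} = 2 - 2 = 0$)
$s = - \frac{1}{8354}$ ($s = \frac{1}{-8354 + 0} = \frac{1}{-8354} = - \frac{1}{8354} \approx -0.0001197$)
$\frac{\left(1530 + \frac{10426}{-11472}\right) \left(\left(-9441 - 4673\right) + 20897\right) + 2267}{s + 17425} = \frac{\left(1530 + \frac{10426}{-11472}\right) \left(\left(-9441 - 4673\right) + 20897\right) + 2267}{- \frac{1}{8354} + 17425} = \frac{\left(1530 + 10426 \left(- \frac{1}{11472}\right)\right) \left(-14114 + 20897\right) + 2267}{\frac{145568449}{8354}} = \left(\left(1530 - \frac{5213}{5736}\right) 6783 + 2267\right) \frac{8354}{145568449} = \left(\frac{8770867}{5736} \cdot 6783 + 2267\right) \frac{8354}{145568449} = \left(\frac{19830930287}{1912} + 2267\right) \frac{8354}{145568449} = \frac{19835264791}{1912} \cdot \frac{8354}{145568449} = \frac{3602256566609}{6050584228}$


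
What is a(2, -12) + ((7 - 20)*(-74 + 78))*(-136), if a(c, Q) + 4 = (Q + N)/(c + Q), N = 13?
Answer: 70679/10 ≈ 7067.9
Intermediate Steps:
a(c, Q) = -4 + (13 + Q)/(Q + c) (a(c, Q) = -4 + (Q + 13)/(c + Q) = -4 + (13 + Q)/(Q + c))
a(2, -12) + ((7 - 20)*(-74 + 78))*(-136) = (13 - 4*2 - 3*(-12))/(-12 + 2) + ((7 - 20)*(-74 + 78))*(-136) = (13 - 8 + 36)/(-10) - 13*4*(-136) = -⅒*41 - 52*(-136) = -41/10 + 7072 = 70679/10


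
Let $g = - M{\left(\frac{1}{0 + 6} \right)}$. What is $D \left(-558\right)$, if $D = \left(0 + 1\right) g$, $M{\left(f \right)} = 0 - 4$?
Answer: $-2232$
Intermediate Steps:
$M{\left(f \right)} = -4$
$g = 4$ ($g = \left(-1\right) \left(-4\right) = 4$)
$D = 4$ ($D = \left(0 + 1\right) 4 = 1 \cdot 4 = 4$)
$D \left(-558\right) = 4 \left(-558\right) = -2232$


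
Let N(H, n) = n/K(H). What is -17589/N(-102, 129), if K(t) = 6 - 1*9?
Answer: 17589/43 ≈ 409.05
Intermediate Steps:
K(t) = -3 (K(t) = 6 - 9 = -3)
N(H, n) = -n/3 (N(H, n) = n/(-3) = n*(-1/3) = -n/3)
-17589/N(-102, 129) = -17589/((-1/3*129)) = -17589/(-43) = -17589*(-1/43) = 17589/43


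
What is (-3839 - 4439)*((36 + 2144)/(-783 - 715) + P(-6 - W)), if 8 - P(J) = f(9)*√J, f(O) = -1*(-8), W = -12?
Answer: -40578756/749 + 66224*√6 ≈ 1.0804e+5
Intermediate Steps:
f(O) = 8
P(J) = 8 - 8*√J
(-3839 - 4439)*((36 + 2144)/(-783 - 715) + P(-6 - W)) = (-3839 - 4439)*((36 + 2144)/(-783 - 715) + (8 - 8*√(-6 - 1*(-12)))) = -8278*(2180/(-1498) + (8 - 8*√(-6 + 12))) = -8278*(2180*(-1/1498) + (8 - 8*√6)) = -8278*(-1090/749 + (8 - 8*√6)) = -8278*(4902/749 - 8*√6) = -40578756/749 + 66224*√6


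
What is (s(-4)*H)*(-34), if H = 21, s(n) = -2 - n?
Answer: -1428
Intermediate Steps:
(s(-4)*H)*(-34) = ((-2 - 1*(-4))*21)*(-34) = ((-2 + 4)*21)*(-34) = (2*21)*(-34) = 42*(-34) = -1428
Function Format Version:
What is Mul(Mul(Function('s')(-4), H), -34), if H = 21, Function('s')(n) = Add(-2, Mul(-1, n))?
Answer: -1428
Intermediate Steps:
Mul(Mul(Function('s')(-4), H), -34) = Mul(Mul(Add(-2, Mul(-1, -4)), 21), -34) = Mul(Mul(Add(-2, 4), 21), -34) = Mul(Mul(2, 21), -34) = Mul(42, -34) = -1428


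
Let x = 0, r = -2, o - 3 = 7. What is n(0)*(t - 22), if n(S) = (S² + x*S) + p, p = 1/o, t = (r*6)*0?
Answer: -11/5 ≈ -2.2000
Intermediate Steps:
o = 10 (o = 3 + 7 = 10)
t = 0 (t = -2*6*0 = -12*0 = 0)
p = ⅒ (p = 1/10 = ⅒ ≈ 0.10000)
n(S) = ⅒ + S² (n(S) = (S² + 0*S) + ⅒ = (S² + 0) + ⅒ = S² + ⅒ = ⅒ + S²)
n(0)*(t - 22) = (⅒ + 0²)*(0 - 22) = (⅒ + 0)*(-22) = (⅒)*(-22) = -11/5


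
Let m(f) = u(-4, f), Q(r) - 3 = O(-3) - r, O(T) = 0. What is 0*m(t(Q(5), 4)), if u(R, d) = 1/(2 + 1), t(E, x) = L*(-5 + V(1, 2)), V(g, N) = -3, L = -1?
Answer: 0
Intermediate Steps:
Q(r) = 3 - r (Q(r) = 3 + (0 - r) = 3 - r)
t(E, x) = 8 (t(E, x) = -(-5 - 3) = -1*(-8) = 8)
u(R, d) = ⅓ (u(R, d) = 1/3 = ⅓)
m(f) = ⅓
0*m(t(Q(5), 4)) = 0*(⅓) = 0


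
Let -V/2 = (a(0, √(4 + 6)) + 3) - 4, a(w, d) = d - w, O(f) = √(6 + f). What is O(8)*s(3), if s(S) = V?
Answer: 2*√14*(1 - √10) ≈ -16.181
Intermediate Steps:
V = 2 - 2*√10 (V = -2*(((√(4 + 6) - 1*0) + 3) - 4) = -2*(((√10 + 0) + 3) - 4) = -2*((√10 + 3) - 4) = -2*((3 + √10) - 4) = -2*(-1 + √10) = 2 - 2*√10 ≈ -4.3246)
s(S) = 2 - 2*√10
O(8)*s(3) = √(6 + 8)*(2 - 2*√10) = √14*(2 - 2*√10)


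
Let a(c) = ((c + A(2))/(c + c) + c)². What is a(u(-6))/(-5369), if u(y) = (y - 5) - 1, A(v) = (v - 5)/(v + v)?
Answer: -134689/5497856 ≈ -0.024498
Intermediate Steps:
A(v) = (-5 + v)/(2*v) (A(v) = (-5 + v)/((2*v)) = (-5 + v)*(1/(2*v)) = (-5 + v)/(2*v))
u(y) = -6 + y (u(y) = (-5 + y) - 1 = -6 + y)
a(c) = (c + (-¾ + c)/(2*c))² (a(c) = ((c + (½)*(-5 + 2)/2)/(c + c) + c)² = ((c + (½)*(½)*(-3))/((2*c)) + c)² = ((c - ¾)*(1/(2*c)) + c)² = ((-¾ + c)*(1/(2*c)) + c)² = ((-¾ + c)/(2*c) + c)² = (c + (-¾ + c)/(2*c))²)
a(u(-6))/(-5369) = ((-3 + 4*(-6 - 6) + 8*(-6 - 6)²)²/(64*(-6 - 6)²))/(-5369) = ((1/64)*(-3 + 4*(-12) + 8*(-12)²)²/(-12)²)*(-1/5369) = ((1/64)*(1/144)*(-3 - 48 + 8*144)²)*(-1/5369) = ((1/64)*(1/144)*(-3 - 48 + 1152)²)*(-1/5369) = ((1/64)*(1/144)*1101²)*(-1/5369) = ((1/64)*(1/144)*1212201)*(-1/5369) = (134689/1024)*(-1/5369) = -134689/5497856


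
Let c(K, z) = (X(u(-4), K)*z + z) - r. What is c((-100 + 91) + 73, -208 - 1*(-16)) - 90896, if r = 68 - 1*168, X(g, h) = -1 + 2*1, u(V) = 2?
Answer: -91180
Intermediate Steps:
X(g, h) = 1 (X(g, h) = -1 + 2 = 1)
r = -100 (r = 68 - 168 = -100)
c(K, z) = 100 + 2*z (c(K, z) = (1*z + z) - 1*(-100) = (z + z) + 100 = 2*z + 100 = 100 + 2*z)
c((-100 + 91) + 73, -208 - 1*(-16)) - 90896 = (100 + 2*(-208 - 1*(-16))) - 90896 = (100 + 2*(-208 + 16)) - 90896 = (100 + 2*(-192)) - 90896 = (100 - 384) - 90896 = -284 - 90896 = -91180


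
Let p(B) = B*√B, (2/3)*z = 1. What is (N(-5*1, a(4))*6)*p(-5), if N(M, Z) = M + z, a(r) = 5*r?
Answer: 105*I*√5 ≈ 234.79*I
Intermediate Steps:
z = 3/2 (z = (3/2)*1 = 3/2 ≈ 1.5000)
p(B) = B^(3/2)
N(M, Z) = 3/2 + M (N(M, Z) = M + 3/2 = 3/2 + M)
(N(-5*1, a(4))*6)*p(-5) = ((3/2 - 5*1)*6)*(-5)^(3/2) = ((3/2 - 5)*6)*(-5*I*√5) = (-7/2*6)*(-5*I*√5) = -(-105)*I*√5 = 105*I*√5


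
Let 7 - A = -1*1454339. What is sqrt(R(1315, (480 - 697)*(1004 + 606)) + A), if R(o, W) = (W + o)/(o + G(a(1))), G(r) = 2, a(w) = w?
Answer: sqrt(2522088750759)/1317 ≈ 1205.9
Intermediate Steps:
A = 1454346 (A = 7 - (-1)*1454339 = 7 - 1*(-1454339) = 7 + 1454339 = 1454346)
R(o, W) = (W + o)/(2 + o) (R(o, W) = (W + o)/(o + 2) = (W + o)/(2 + o))
sqrt(R(1315, (480 - 697)*(1004 + 606)) + A) = sqrt(((480 - 697)*(1004 + 606) + 1315)/(2 + 1315) + 1454346) = sqrt((-217*1610 + 1315)/1317 + 1454346) = sqrt((-349370 + 1315)/1317 + 1454346) = sqrt((1/1317)*(-348055) + 1454346) = sqrt(-348055/1317 + 1454346) = sqrt(1915025627/1317) = sqrt(2522088750759)/1317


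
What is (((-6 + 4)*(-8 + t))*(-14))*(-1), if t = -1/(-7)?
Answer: 220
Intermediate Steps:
t = ⅐ (t = -1*(-⅐) = ⅐ ≈ 0.14286)
(((-6 + 4)*(-8 + t))*(-14))*(-1) = (((-6 + 4)*(-8 + ⅐))*(-14))*(-1) = (-2*(-55/7)*(-14))*(-1) = ((110/7)*(-14))*(-1) = -220*(-1) = 220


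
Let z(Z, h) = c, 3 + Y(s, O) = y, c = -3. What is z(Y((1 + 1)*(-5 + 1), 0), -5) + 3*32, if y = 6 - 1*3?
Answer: 93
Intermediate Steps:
y = 3 (y = 6 - 3 = 3)
Y(s, O) = 0 (Y(s, O) = -3 + 3 = 0)
z(Z, h) = -3
z(Y((1 + 1)*(-5 + 1), 0), -5) + 3*32 = -3 + 3*32 = -3 + 96 = 93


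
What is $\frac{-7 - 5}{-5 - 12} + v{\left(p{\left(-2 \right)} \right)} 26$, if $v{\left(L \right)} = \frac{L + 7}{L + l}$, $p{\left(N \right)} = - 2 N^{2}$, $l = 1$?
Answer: $\frac{526}{119} \approx 4.4202$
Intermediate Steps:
$v{\left(L \right)} = \frac{7 + L}{1 + L}$ ($v{\left(L \right)} = \frac{L + 7}{L + 1} = \frac{7 + L}{1 + L}$)
$\frac{-7 - 5}{-5 - 12} + v{\left(p{\left(-2 \right)} \right)} 26 = \frac{-7 - 5}{-5 - 12} + \frac{7 - 2 \left(-2\right)^{2}}{1 - 2 \left(-2\right)^{2}} \cdot 26 = - \frac{12}{-17} + \frac{7 - 8}{1 - 8} \cdot 26 = \left(-12\right) \left(- \frac{1}{17}\right) + \frac{7 - 8}{1 - 8} \cdot 26 = \frac{12}{17} + \frac{1}{-7} \left(-1\right) 26 = \frac{12}{17} + \left(- \frac{1}{7}\right) \left(-1\right) 26 = \frac{12}{17} + \frac{1}{7} \cdot 26 = \frac{12}{17} + \frac{26}{7} = \frac{526}{119}$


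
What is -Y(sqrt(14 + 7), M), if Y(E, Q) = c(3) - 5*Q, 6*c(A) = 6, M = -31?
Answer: -156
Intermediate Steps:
c(A) = 1 (c(A) = (1/6)*6 = 1)
Y(E, Q) = 1 - 5*Q
-Y(sqrt(14 + 7), M) = -(1 - 5*(-31)) = -(1 + 155) = -1*156 = -156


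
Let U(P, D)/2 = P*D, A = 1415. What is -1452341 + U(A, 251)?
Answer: -742011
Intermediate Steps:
U(P, D) = 2*D*P (U(P, D) = 2*(P*D) = 2*(D*P) = 2*D*P)
-1452341 + U(A, 251) = -1452341 + 2*251*1415 = -1452341 + 710330 = -742011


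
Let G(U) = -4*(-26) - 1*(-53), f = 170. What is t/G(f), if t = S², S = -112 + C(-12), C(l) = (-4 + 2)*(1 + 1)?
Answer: 13456/157 ≈ 85.707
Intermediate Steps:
C(l) = -4 (C(l) = -2*2 = -4)
S = -116 (S = -112 - 4 = -116)
G(U) = 157 (G(U) = 104 + 53 = 157)
t = 13456 (t = (-116)² = 13456)
t/G(f) = 13456/157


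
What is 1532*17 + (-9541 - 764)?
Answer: 15739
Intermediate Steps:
1532*17 + (-9541 - 764) = 26044 - 10305 = 15739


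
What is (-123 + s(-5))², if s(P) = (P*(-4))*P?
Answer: 49729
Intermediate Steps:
s(P) = -4*P² (s(P) = (-4*P)*P = -4*P²)
(-123 + s(-5))² = (-123 - 4*(-5)²)² = (-123 - 4*25)² = (-123 - 100)² = (-223)² = 49729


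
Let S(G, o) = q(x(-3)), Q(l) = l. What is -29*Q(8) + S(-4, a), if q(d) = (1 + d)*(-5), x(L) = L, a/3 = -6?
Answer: -222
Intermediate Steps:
a = -18 (a = 3*(-6) = -18)
q(d) = -5 - 5*d
S(G, o) = 10 (S(G, o) = -5 - 5*(-3) = -5 + 15 = 10)
-29*Q(8) + S(-4, a) = -29*8 + 10 = -232 + 10 = -222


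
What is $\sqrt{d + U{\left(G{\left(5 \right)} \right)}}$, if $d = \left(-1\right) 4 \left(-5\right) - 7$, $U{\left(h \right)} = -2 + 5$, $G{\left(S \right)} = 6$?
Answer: $4$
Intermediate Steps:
$U{\left(h \right)} = 3$
$d = 13$ ($d = \left(-4\right) \left(-5\right) - 7 = 20 - 7 = 13$)
$\sqrt{d + U{\left(G{\left(5 \right)} \right)}} = \sqrt{13 + 3} = \sqrt{16} = 4$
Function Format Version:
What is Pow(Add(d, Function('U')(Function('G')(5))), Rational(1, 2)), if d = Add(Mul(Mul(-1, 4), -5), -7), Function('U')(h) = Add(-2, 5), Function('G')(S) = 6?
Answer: 4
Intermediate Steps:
Function('U')(h) = 3
d = 13 (d = Add(Mul(-4, -5), -7) = Add(20, -7) = 13)
Pow(Add(d, Function('U')(Function('G')(5))), Rational(1, 2)) = Pow(Add(13, 3), Rational(1, 2)) = Pow(16, Rational(1, 2)) = 4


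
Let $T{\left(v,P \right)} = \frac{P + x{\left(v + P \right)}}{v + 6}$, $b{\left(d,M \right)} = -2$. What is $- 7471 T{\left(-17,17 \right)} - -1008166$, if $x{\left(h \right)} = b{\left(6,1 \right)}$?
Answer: $\frac{11201891}{11} \approx 1.0184 \cdot 10^{6}$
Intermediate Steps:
$x{\left(h \right)} = -2$
$T{\left(v,P \right)} = \frac{-2 + P}{6 + v}$ ($T{\left(v,P \right)} = \frac{P - 2}{v + 6} = \frac{-2 + P}{6 + v}$)
$- 7471 T{\left(-17,17 \right)} - -1008166 = - 7471 \frac{-2 + 17}{6 - 17} - -1008166 = - 7471 \frac{1}{-11} \cdot 15 + 1008166 = - 7471 \left(\left(- \frac{1}{11}\right) 15\right) + 1008166 = \left(-7471\right) \left(- \frac{15}{11}\right) + 1008166 = \frac{112065}{11} + 1008166 = \frac{11201891}{11}$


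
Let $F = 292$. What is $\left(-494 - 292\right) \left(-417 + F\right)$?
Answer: $98250$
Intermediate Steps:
$\left(-494 - 292\right) \left(-417 + F\right) = \left(-494 - 292\right) \left(-417 + 292\right) = \left(-786\right) \left(-125\right) = 98250$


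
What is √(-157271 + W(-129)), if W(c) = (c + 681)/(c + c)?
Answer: I*√290798035/43 ≈ 396.58*I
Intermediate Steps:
W(c) = (681 + c)/(2*c) (W(c) = (681 + c)/((2*c)) = (681 + c)*(1/(2*c)) = (681 + c)/(2*c))
√(-157271 + W(-129)) = √(-157271 + (½)*(681 - 129)/(-129)) = √(-157271 + (½)*(-1/129)*552) = √(-157271 - 92/43) = √(-6762745/43) = I*√290798035/43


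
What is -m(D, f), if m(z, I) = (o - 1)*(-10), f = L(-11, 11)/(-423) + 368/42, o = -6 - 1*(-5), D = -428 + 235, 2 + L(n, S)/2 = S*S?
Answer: -20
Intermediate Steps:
L(n, S) = -4 + 2*S² (L(n, S) = -4 + 2*(S*S) = -4 + 2*S²)
D = -193
o = -1 (o = -6 + 5 = -1)
f = 24278/2961 (f = (-4 + 2*11²)/(-423) + 368/42 = (-4 + 2*121)*(-1/423) + 368*(1/42) = (-4 + 242)*(-1/423) + 184/21 = 238*(-1/423) + 184/21 = -238/423 + 184/21 = 24278/2961 ≈ 8.1992)
m(z, I) = 20 (m(z, I) = (-1 - 1)*(-10) = -2*(-10) = 20)
-m(D, f) = -1*20 = -20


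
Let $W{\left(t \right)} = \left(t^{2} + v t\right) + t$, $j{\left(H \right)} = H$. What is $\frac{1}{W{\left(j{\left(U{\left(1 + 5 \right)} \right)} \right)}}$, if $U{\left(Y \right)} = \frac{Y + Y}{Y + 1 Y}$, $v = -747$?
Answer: $- \frac{1}{745} \approx -0.0013423$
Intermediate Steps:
$U{\left(Y \right)} = 1$ ($U{\left(Y \right)} = \frac{2 Y}{Y + Y} = \frac{2 Y}{2 Y} = 2 Y \frac{1}{2 Y} = 1$)
$W{\left(t \right)} = t^{2} - 746 t$ ($W{\left(t \right)} = \left(t^{2} - 747 t\right) + t = t^{2} - 746 t$)
$\frac{1}{W{\left(j{\left(U{\left(1 + 5 \right)} \right)} \right)}} = \frac{1}{1 \left(-746 + 1\right)} = \frac{1}{1 \left(-745\right)} = \frac{1}{-745} = - \frac{1}{745}$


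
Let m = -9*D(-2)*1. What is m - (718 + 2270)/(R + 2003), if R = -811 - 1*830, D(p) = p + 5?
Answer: -6381/181 ≈ -35.254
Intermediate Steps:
D(p) = 5 + p
R = -1641 (R = -811 - 830 = -1641)
m = -27 (m = -9*(5 - 2)*1 = -9*3*1 = -27*1 = -27)
m - (718 + 2270)/(R + 2003) = -27 - (718 + 2270)/(-1641 + 2003) = -27 - 2988/362 = -27 - 1*1494/181 = -27 - 1494/181 = -6381/181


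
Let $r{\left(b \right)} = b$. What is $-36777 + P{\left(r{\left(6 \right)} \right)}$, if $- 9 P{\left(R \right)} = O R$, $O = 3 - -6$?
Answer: $-36783$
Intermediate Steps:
$O = 9$ ($O = 3 + 6 = 9$)
$P{\left(R \right)} = - R$ ($P{\left(R \right)} = - \frac{9 R}{9} = - R$)
$-36777 + P{\left(r{\left(6 \right)} \right)} = -36777 - 6 = -36783$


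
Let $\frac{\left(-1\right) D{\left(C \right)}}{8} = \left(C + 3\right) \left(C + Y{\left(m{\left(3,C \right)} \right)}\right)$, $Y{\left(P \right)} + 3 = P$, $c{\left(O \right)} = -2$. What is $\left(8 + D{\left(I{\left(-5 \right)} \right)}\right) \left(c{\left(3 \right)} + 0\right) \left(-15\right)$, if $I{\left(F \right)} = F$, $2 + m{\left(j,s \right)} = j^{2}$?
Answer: $-240$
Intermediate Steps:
$m{\left(j,s \right)} = -2 + j^{2}$
$Y{\left(P \right)} = -3 + P$
$D{\left(C \right)} = - 8 \left(3 + C\right) \left(4 + C\right)$ ($D{\left(C \right)} = - 8 \left(C + 3\right) \left(C - \left(5 - 9\right)\right) = - 8 \left(3 + C\right) \left(C + \left(-3 + \left(-2 + 9\right)\right)\right) = - 8 \left(3 + C\right) \left(C + \left(-3 + 7\right)\right) = - 8 \left(3 + C\right) \left(C + 4\right) = - 8 \left(3 + C\right) \left(4 + C\right)$)
$\left(8 + D{\left(I{\left(-5 \right)} \right)}\right) \left(c{\left(3 \right)} + 0\right) \left(-15\right) = \left(8 - \left(-184 + 200\right)\right) \left(-2 + 0\right) \left(-15\right) = \left(8 - 16\right) \left(-2\right) \left(-15\right) = \left(-8\right) \left(-2\right) \left(-15\right) = 16 \left(-15\right) = -240$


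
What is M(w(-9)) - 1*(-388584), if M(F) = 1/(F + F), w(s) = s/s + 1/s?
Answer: 6217353/16 ≈ 3.8858e+5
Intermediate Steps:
w(s) = 1 + 1/s
M(F) = 1/(2*F)
M(w(-9)) - 1*(-388584) = 1/(2*(((1 - 9)/(-9)))) - 1*(-388584) = 1/(2*((-⅑*(-8)))) + 388584 = 1/(2*(8/9)) + 388584 = (½)*(9/8) + 388584 = 9/16 + 388584 = 6217353/16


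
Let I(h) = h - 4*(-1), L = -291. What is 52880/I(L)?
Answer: -52880/287 ≈ -184.25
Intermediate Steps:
I(h) = 4 + h (I(h) = h + 4 = 4 + h)
52880/I(L) = 52880/(4 - 291) = 52880/(-287) = 52880*(-1/287) = -52880/287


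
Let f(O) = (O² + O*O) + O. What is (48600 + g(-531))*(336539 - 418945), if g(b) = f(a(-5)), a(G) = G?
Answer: -4008639870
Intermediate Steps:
f(O) = O + 2*O² (f(O) = (O² + O²) + O = 2*O² + O = O + 2*O²)
g(b) = 45 (g(b) = -5*(1 + 2*(-5)) = -5*(1 - 10) = -5*(-9) = 45)
(48600 + g(-531))*(336539 - 418945) = (48600 + 45)*(336539 - 418945) = 48645*(-82406) = -4008639870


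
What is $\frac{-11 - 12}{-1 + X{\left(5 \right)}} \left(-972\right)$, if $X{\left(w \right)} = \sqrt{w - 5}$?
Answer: $-22356$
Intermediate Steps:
$X{\left(w \right)} = \sqrt{-5 + w}$
$\frac{-11 - 12}{-1 + X{\left(5 \right)}} \left(-972\right) = \frac{-11 - 12}{-1 + \sqrt{-5 + 5}} \left(-972\right) = - \frac{23}{-1 + \sqrt{0}} \left(-972\right) = - \frac{23}{-1 + 0} \left(-972\right) = - \frac{23}{-1} \left(-972\right) = \left(-23\right) \left(-1\right) \left(-972\right) = 23 \left(-972\right) = -22356$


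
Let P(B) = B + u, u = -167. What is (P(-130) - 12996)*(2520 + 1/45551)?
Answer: -1525883809653/45551 ≈ -3.3498e+7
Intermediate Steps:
P(B) = -167 + B (P(B) = B - 167 = -167 + B)
(P(-130) - 12996)*(2520 + 1/45551) = ((-167 - 130) - 12996)*(2520 + 1/45551) = (-297 - 12996)*(2520 + 1/45551) = -13293*114788521/45551 = -1525883809653/45551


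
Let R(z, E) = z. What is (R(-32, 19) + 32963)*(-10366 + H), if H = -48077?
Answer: -1924586433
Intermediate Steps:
(R(-32, 19) + 32963)*(-10366 + H) = (-32 + 32963)*(-10366 - 48077) = 32931*(-58443) = -1924586433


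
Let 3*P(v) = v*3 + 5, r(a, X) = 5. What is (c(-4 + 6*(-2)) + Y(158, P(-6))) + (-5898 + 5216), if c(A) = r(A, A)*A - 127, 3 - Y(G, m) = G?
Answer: -1044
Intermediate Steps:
P(v) = 5/3 + v (P(v) = (v*3 + 5)/3 = (3*v + 5)/3 = (5 + 3*v)/3 = 5/3 + v)
Y(G, m) = 3 - G
c(A) = -127 + 5*A (c(A) = 5*A - 127 = -127 + 5*A)
(c(-4 + 6*(-2)) + Y(158, P(-6))) + (-5898 + 5216) = ((-127 + 5*(-4 + 6*(-2))) + (3 - 1*158)) + (-5898 + 5216) = ((-127 + 5*(-4 - 12)) + (3 - 158)) - 682 = ((-127 + 5*(-16)) - 155) - 682 = ((-127 - 80) - 155) - 682 = (-207 - 155) - 682 = -362 - 682 = -1044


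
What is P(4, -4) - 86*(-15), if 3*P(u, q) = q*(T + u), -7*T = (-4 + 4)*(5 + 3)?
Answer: 3854/3 ≈ 1284.7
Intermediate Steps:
T = 0 (T = -(-4 + 4)*(5 + 3)/7 = -0*8 = -1/7*0 = 0)
P(u, q) = q*u/3 (P(u, q) = (q*(0 + u))/3 = (q*u)/3 = q*u/3)
P(4, -4) - 86*(-15) = (1/3)*(-4)*4 - 86*(-15) = -16/3 + 1290 = 3854/3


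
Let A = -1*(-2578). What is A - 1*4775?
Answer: -2197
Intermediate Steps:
A = 2578
A - 1*4775 = 2578 - 1*4775 = 2578 - 4775 = -2197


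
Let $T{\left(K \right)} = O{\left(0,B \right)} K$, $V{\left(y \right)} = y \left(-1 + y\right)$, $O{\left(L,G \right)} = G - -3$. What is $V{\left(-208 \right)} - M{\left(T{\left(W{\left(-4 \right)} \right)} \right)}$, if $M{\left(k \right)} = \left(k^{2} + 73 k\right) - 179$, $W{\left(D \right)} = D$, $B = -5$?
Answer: $43003$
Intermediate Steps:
$O{\left(L,G \right)} = 3 + G$ ($O{\left(L,G \right)} = G + 3 = 3 + G$)
$T{\left(K \right)} = - 2 K$ ($T{\left(K \right)} = \left(3 - 5\right) K = - 2 K$)
$M{\left(k \right)} = -179 + k^{2} + 73 k$
$V{\left(-208 \right)} - M{\left(T{\left(W{\left(-4 \right)} \right)} \right)} = - 208 \left(-1 - 208\right) - \left(-179 + \left(\left(-2\right) \left(-4\right)\right)^{2} + 73 \left(\left(-2\right) \left(-4\right)\right)\right) = \left(-208\right) \left(-209\right) - \left(-179 + 8^{2} + 73 \cdot 8\right) = 43472 - \left(-179 + 64 + 584\right) = 43472 - 469 = 43003$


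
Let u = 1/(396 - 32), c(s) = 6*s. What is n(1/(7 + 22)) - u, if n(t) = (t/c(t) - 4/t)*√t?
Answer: -1/364 - 695*√29/174 ≈ -21.512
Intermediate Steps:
n(t) = √t*(⅙ - 4/t) (n(t) = (t/((6*t)) - 4/t)*√t = (t*(1/(6*t)) - 4/t)*√t = (⅙ - 4/t)*√t = √t*(⅙ - 4/t))
u = 1/364 ≈ 0.0027473
n(1/(7 + 22)) - u = (-24 + 1/(7 + 22))/(6*√(1/(7 + 22))) - 1*1/364 = (-24 + 1/29)/(6*√(1/29)) - 1/364 = (-24 + 1/29)/(6*29^(-½)) - 1/364 = (⅙)*√29*(-695/29) - 1/364 = -695*√29/174 - 1/364 = -1/364 - 695*√29/174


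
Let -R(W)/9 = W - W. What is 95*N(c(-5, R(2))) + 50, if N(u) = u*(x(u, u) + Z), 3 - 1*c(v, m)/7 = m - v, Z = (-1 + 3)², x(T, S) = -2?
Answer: -2610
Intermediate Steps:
Z = 4 (Z = 2² = 4)
R(W) = 0 (R(W) = -9*(W - W) = -9*0 = 0)
c(v, m) = 21 - 7*m + 7*v (c(v, m) = 21 - 7*(m - v) = 21 + (-7*m + 7*v) = 21 - 7*m + 7*v)
N(u) = 2*u (N(u) = u*(-2 + 4) = u*2 = 2*u)
95*N(c(-5, R(2))) + 50 = 95*(2*(21 - 7*0 + 7*(-5))) + 50 = 95*(2*(21 + 0 - 35)) + 50 = 95*(2*(-14)) + 50 = 95*(-28) + 50 = -2660 + 50 = -2610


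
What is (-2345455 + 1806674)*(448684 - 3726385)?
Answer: 1765963022481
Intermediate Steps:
(-2345455 + 1806674)*(448684 - 3726385) = -538781*(-3277701) = 1765963022481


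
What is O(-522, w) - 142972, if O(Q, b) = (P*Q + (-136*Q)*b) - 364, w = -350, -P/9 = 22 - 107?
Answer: -25389866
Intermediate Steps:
P = 765 (P = -9*(22 - 107) = -9*(-85) = 765)
O(Q, b) = -364 + 765*Q - 136*Q*b (O(Q, b) = (765*Q + (-136*Q)*b) - 364 = (765*Q - 136*Q*b) - 364 = -364 + 765*Q - 136*Q*b)
O(-522, w) - 142972 = (-364 + 765*(-522) - 136*(-522)*(-350)) - 142972 = (-364 - 399330 - 24847200) - 142972 = -25246894 - 142972 = -25389866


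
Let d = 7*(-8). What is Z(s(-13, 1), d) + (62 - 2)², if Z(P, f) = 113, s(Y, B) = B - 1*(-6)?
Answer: 3713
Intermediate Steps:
d = -56
s(Y, B) = 6 + B (s(Y, B) = B + 6 = 6 + B)
Z(s(-13, 1), d) + (62 - 2)² = 113 + (62 - 2)² = 113 + 60² = 113 + 3600 = 3713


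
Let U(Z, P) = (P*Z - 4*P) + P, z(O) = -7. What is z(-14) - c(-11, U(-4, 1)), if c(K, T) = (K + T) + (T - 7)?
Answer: 25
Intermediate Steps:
U(Z, P) = -3*P + P*Z (U(Z, P) = (-4*P + P*Z) + P = -3*P + P*Z)
c(K, T) = -7 + K + 2*T (c(K, T) = (K + T) + (-7 + T) = -7 + K + 2*T)
z(-14) - c(-11, U(-4, 1)) = -7 - (-7 - 11 + 2*(1*(-3 - 4))) = -7 - (-7 - 11 + 2*(1*(-7))) = -7 - (-7 - 11 + 2*(-7)) = -7 - (-7 - 11 - 14) = -7 - 1*(-32) = -7 + 32 = 25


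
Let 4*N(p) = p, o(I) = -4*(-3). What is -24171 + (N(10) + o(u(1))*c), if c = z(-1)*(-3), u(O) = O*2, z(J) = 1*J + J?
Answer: -48193/2 ≈ -24097.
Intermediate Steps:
z(J) = 2*J (z(J) = J + J = 2*J)
u(O) = 2*O
o(I) = 12
N(p) = p/4
c = 6 (c = (2*(-1))*(-3) = -2*(-3) = 6)
-24171 + (N(10) + o(u(1))*c) = -24171 + ((¼)*10 + 12*6) = -24171 + (5/2 + 72) = -24171 + 149/2 = -48193/2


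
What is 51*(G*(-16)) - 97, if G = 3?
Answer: -2545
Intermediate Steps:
51*(G*(-16)) - 97 = 51*(3*(-16)) - 97 = 51*(-48) - 97 = -2448 - 97 = -2545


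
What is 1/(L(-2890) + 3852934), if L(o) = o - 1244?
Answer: 1/3848800 ≈ 2.5982e-7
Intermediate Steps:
L(o) = -1244 + o
1/(L(-2890) + 3852934) = 1/((-1244 - 2890) + 3852934) = 1/(-4134 + 3852934) = 1/3848800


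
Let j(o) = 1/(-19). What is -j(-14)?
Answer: 1/19 ≈ 0.052632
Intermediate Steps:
j(o) = -1/19
-j(-14) = -1*(-1/19) = 1/19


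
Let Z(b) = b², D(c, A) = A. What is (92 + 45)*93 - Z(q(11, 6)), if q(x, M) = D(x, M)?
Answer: 12705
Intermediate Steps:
q(x, M) = M
(92 + 45)*93 - Z(q(11, 6)) = (92 + 45)*93 - 1*6² = 137*93 - 1*36 = 12741 - 36 = 12705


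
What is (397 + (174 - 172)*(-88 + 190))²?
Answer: 361201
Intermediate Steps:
(397 + (174 - 172)*(-88 + 190))² = (397 + 2*102)² = (397 + 204)² = 601² = 361201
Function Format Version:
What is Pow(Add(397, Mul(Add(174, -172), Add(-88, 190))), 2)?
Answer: 361201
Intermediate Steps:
Pow(Add(397, Mul(Add(174, -172), Add(-88, 190))), 2) = Pow(Add(397, Mul(2, 102)), 2) = Pow(Add(397, 204), 2) = Pow(601, 2) = 361201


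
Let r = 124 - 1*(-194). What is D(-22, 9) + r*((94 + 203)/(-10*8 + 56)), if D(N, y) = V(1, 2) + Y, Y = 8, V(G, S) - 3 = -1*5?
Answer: -15717/4 ≈ -3929.3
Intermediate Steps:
V(G, S) = -2 (V(G, S) = 3 - 1*5 = 3 - 5 = -2)
D(N, y) = 6 (D(N, y) = -2 + 8 = 6)
r = 318 (r = 124 + 194 = 318)
D(-22, 9) + r*((94 + 203)/(-10*8 + 56)) = 6 + 318*((94 + 203)/(-10*8 + 56)) = 6 + 318*(297/(-80 + 56)) = 6 + 318*(297/(-24)) = 6 + 318*(297*(-1/24)) = 6 + 318*(-99/8) = 6 - 15741/4 = -15717/4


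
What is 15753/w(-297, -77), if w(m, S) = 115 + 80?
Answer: 5251/65 ≈ 80.785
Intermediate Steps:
w(m, S) = 195
15753/w(-297, -77) = 15753/195 = 15753*(1/195) = 5251/65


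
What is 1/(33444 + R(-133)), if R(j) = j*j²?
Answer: -1/2319193 ≈ -4.3118e-7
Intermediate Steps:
R(j) = j³
1/(33444 + R(-133)) = 1/(33444 + (-133)³) = 1/(33444 - 2352637) = 1/(-2319193) = -1/2319193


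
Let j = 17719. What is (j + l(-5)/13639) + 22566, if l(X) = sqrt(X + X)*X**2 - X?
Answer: 549447120/13639 + 25*I*sqrt(10)/13639 ≈ 40285.0 + 0.0057964*I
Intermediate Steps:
l(X) = -X + sqrt(2)*X**(5/2) (l(X) = sqrt(2*X)*X**2 - X = (sqrt(2)*sqrt(X))*X**2 - X = sqrt(2)*X**(5/2) - X = -X + sqrt(2)*X**(5/2))
(j + l(-5)/13639) + 22566 = (17719 + (-1*(-5) + sqrt(2)*(-5)**(5/2))/13639) + 22566 = (17719 + (5 + sqrt(2)*(25*I*sqrt(5)))*(1/13639)) + 22566 = (17719 + (5 + 25*I*sqrt(10))*(1/13639)) + 22566 = (17719 + (5/13639 + 25*I*sqrt(10)/13639)) + 22566 = (241669446/13639 + 25*I*sqrt(10)/13639) + 22566 = 549447120/13639 + 25*I*sqrt(10)/13639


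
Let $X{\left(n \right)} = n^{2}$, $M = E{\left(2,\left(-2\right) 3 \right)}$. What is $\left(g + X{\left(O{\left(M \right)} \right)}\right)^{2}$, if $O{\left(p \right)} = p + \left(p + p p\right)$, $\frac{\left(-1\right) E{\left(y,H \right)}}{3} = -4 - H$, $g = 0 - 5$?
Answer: $326041$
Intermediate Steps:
$g = -5$
$E{\left(y,H \right)} = 12 + 3 H$ ($E{\left(y,H \right)} = - 3 \left(-4 - H\right) = 12 + 3 H$)
$M = -6$ ($M = 12 + 3 \left(\left(-2\right) 3\right) = 12 + 3 \left(-6\right) = 12 - 18 = -6$)
$O{\left(p \right)} = p^{2} + 2 p$ ($O{\left(p \right)} = p + \left(p + p^{2}\right) = p^{2} + 2 p$)
$\left(g + X{\left(O{\left(M \right)} \right)}\right)^{2} = \left(-5 + \left(- 6 \left(2 - 6\right)\right)^{2}\right)^{2} = \left(-5 + \left(\left(-6\right) \left(-4\right)\right)^{2}\right)^{2} = \left(-5 + 24^{2}\right)^{2} = \left(-5 + 576\right)^{2} = 571^{2} = 326041$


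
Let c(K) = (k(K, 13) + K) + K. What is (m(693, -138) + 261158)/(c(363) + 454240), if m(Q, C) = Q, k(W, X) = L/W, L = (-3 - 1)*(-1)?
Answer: 95051913/165152662 ≈ 0.57554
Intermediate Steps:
L = 4 (L = -4*(-1) = 4)
k(W, X) = 4/W
c(K) = 2*K + 4/K (c(K) = (4/K + K) + K = (K + 4/K) + K = 2*K + 4/K)
(m(693, -138) + 261158)/(c(363) + 454240) = (693 + 261158)/((2*363 + 4/363) + 454240) = 261851/((726 + 4*(1/363)) + 454240) = 261851/((726 + 4/363) + 454240) = 261851/(263542/363 + 454240) = 261851/(165152662/363) = 261851*(363/165152662) = 95051913/165152662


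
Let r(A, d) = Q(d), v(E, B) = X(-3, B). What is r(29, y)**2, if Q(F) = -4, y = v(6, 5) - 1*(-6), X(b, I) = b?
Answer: 16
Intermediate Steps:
v(E, B) = -3
y = 3 (y = -3 - 1*(-6) = -3 + 6 = 3)
r(A, d) = -4
r(29, y)**2 = (-4)**2 = 16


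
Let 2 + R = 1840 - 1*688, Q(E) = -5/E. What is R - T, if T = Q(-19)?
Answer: 21845/19 ≈ 1149.7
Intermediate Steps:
R = 1150 (R = -2 + (1840 - 1*688) = -2 + (1840 - 688) = -2 + 1152 = 1150)
T = 5/19 (T = -5/(-19) = -5*(-1/19) = 5/19 ≈ 0.26316)
R - T = 1150 - 1*5/19 = 1150 - 5/19 = 21845/19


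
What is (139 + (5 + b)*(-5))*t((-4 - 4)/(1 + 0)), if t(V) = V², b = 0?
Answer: 7296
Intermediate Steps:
(139 + (5 + b)*(-5))*t((-4 - 4)/(1 + 0)) = (139 + (5 + 0)*(-5))*((-4 - 4)/(1 + 0))² = (139 + 5*(-5))*(-8/1)² = (139 - 25)*(-8*1)² = 114*(-8)² = 114*64 = 7296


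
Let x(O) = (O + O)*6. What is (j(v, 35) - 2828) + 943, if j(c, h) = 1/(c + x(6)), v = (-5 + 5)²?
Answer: -135719/72 ≈ -1885.0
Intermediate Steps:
v = 0 (v = 0² = 0)
x(O) = 12*O (x(O) = (2*O)*6 = 12*O)
j(c, h) = 1/(72 + c) (j(c, h) = 1/(c + 12*6) = 1/(c + 72) = 1/(72 + c))
(j(v, 35) - 2828) + 943 = (1/(72 + 0) - 2828) + 943 = (1/72 - 2828) + 943 = -203615/72 + 943 = -135719/72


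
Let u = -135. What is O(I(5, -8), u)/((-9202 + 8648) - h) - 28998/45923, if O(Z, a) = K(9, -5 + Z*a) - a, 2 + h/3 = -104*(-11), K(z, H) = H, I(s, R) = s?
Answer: -18076801/36554708 ≈ -0.49451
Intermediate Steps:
h = 3426 (h = -6 + 3*(-104*(-11)) = -6 + 3*1144 = -6 + 3432 = 3426)
O(Z, a) = -5 - a + Z*a (O(Z, a) = (-5 + Z*a) - a = -5 - a + Z*a)
O(I(5, -8), u)/((-9202 + 8648) - h) - 28998/45923 = (-5 - 1*(-135) + 5*(-135))/((-9202 + 8648) - 1*3426) - 28998/45923 = (-5 + 135 - 675)/(-554 - 3426) - 28998*1/45923 = -545/(-3980) - 28998/45923 = -545*(-1/3980) - 28998/45923 = 109/796 - 28998/45923 = -18076801/36554708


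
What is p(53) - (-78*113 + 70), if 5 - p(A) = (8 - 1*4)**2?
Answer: 8733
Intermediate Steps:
p(A) = -11 (p(A) = 5 - (8 - 1*4)**2 = 5 - (8 - 4)**2 = 5 - 1*4**2 = 5 - 1*16 = 5 - 16 = -11)
p(53) - (-78*113 + 70) = -11 - (-78*113 + 70) = -11 - (-8814 + 70) = -11 - 1*(-8744) = -11 + 8744 = 8733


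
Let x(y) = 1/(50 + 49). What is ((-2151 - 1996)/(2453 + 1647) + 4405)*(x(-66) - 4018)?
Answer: -7182474152693/405900 ≈ -1.7695e+7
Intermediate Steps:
x(y) = 1/99
((-2151 - 1996)/(2453 + 1647) + 4405)*(x(-66) - 4018) = ((-2151 - 1996)/(2453 + 1647) + 4405)*(1/99 - 4018) = (-4147/4100 + 4405)*(-397781/99) = (18056353/4100)*(-397781/99) = -7182474152693/405900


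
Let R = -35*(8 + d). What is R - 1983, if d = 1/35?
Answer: -2264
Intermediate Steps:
d = 1/35 ≈ 0.028571
R = -281 (R = -35*(8 + 1/35) = -35*281/35 = -281)
R - 1983 = -281 - 1983 = -2264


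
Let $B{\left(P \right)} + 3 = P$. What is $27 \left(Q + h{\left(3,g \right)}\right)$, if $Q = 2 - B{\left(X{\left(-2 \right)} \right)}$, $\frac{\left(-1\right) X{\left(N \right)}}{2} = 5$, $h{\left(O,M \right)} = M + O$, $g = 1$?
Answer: $513$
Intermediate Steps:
$X{\left(N \right)} = -10$ ($X{\left(N \right)} = \left(-2\right) 5 = -10$)
$B{\left(P \right)} = -3 + P$
$Q = 15$ ($Q = 2 - \left(-3 - 10\right) = 2 - -13 = 2 + 13 = 15$)
$27 \left(Q + h{\left(3,g \right)}\right) = 27 \left(15 + \left(1 + 3\right)\right) = 27 \left(15 + 4\right) = 27 \cdot 19 = 513$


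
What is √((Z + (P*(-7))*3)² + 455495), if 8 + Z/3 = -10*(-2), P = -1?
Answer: 2*√114686 ≈ 677.31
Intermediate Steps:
Z = 36 (Z = -24 + 3*(-10*(-2)) = -24 + 3*20 = -24 + 60 = 36)
√((Z + (P*(-7))*3)² + 455495) = √((36 - 1*(-7)*3)² + 455495) = √((36 + 7*3)² + 455495) = √((36 + 21)² + 455495) = √(57² + 455495) = √(3249 + 455495) = √458744 = 2*√114686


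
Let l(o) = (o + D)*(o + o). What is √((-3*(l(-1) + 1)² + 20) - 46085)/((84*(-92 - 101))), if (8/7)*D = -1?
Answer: -I*√738123/64848 ≈ -0.013249*I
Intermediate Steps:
D = -7/8 (D = (7/8)*(-1) = -7/8 ≈ -0.87500)
l(o) = 2*o*(-7/8 + o) (l(o) = (o - 7/8)*(o + o) = (-7/8 + o)*(2*o) = 2*o*(-7/8 + o))
√((-3*(l(-1) + 1)² + 20) - 46085)/((84*(-92 - 101))) = √((-3*((¼)*(-1)*(-7 + 8*(-1)) + 1)² + 20) - 46085)/((84*(-92 - 101))) = √((-3*((¼)*(-1)*(-7 - 8) + 1)² + 20) - 46085)/((84*(-193))) = √((-3*((¼)*(-1)*(-15) + 1)² + 20) - 46085)/(-16212) = √((-3*(15/4 + 1)² + 20) - 46085)*(-1/16212) = √((-3*(19/4)² + 20) - 46085)*(-1/16212) = √((-3*361/16 + 20) - 46085)*(-1/16212) = √((-1083/16 + 20) - 46085)*(-1/16212) = √(-763/16 - 46085)*(-1/16212) = √(-738123/16)*(-1/16212) = (I*√738123/4)*(-1/16212) = -I*√738123/64848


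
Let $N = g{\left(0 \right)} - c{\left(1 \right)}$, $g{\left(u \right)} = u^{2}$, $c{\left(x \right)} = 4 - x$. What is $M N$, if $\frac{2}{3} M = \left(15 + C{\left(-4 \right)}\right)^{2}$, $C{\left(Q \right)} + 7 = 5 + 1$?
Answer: $-882$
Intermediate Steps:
$C{\left(Q \right)} = -1$ ($C{\left(Q \right)} = -7 + \left(5 + 1\right) = -7 + 6 = -1$)
$M = 294$ ($M = \frac{3 \left(15 - 1\right)^{2}}{2} = \frac{3 \cdot 14^{2}}{2} = \frac{3}{2} \cdot 196 = 294$)
$N = -3$ ($N = 0^{2} - \left(4 - 1\right) = 0 - \left(4 - 1\right) = 0 - 3 = -3$)
$M N = 294 \left(-3\right) = -882$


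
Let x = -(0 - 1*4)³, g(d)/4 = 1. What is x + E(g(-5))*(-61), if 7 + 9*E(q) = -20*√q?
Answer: 3443/9 ≈ 382.56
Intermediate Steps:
g(d) = 4 (g(d) = 4*1 = 4)
E(q) = -7/9 - 20*√q/9 (E(q) = -7/9 + (-20*√q)/9 = -7/9 - 20*√q/9)
x = 64 (x = -(0 - 4)³ = -1*(-4)³ = -1*(-64) = 64)
x + E(g(-5))*(-61) = 64 + (-7/9 - 20*√4/9)*(-61) = 64 + (-7/9 - 20/9*2)*(-61) = 64 + (-7/9 - 40/9)*(-61) = 64 - 47/9*(-61) = 64 + 2867/9 = 3443/9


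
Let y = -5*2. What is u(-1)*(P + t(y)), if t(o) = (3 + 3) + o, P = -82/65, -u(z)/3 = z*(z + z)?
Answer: 2052/65 ≈ 31.569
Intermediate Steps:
u(z) = -6*z² (u(z) = -3*z*(z + z) = -3*z*2*z = -6*z²)
y = -10
P = -82/65 (P = -82*1/65 = -82/65 ≈ -1.2615)
t(o) = 6 + o
u(-1)*(P + t(y)) = (-6*(-1)²)*(-82/65 + (6 - 10)) = (-6*1)*(-82/65 - 4) = -6*(-342/65) = 2052/65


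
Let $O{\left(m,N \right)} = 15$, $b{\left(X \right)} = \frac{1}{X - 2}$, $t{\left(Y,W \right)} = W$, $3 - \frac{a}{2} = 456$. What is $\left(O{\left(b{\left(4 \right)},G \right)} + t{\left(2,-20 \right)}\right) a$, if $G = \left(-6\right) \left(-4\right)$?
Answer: $4530$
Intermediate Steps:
$a = -906$ ($a = 6 - 912 = -906$)
$b{\left(X \right)} = \frac{1}{-2 + X}$
$G = 24$
$\left(O{\left(b{\left(4 \right)},G \right)} + t{\left(2,-20 \right)}\right) a = \left(15 - 20\right) \left(-906\right) = \left(-5\right) \left(-906\right) = 4530$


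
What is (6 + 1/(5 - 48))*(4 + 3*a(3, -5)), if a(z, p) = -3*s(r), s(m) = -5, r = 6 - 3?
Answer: 12593/43 ≈ 292.86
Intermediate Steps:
r = 3
a(z, p) = 15 (a(z, p) = -3*(-5) = 15)
(6 + 1/(5 - 48))*(4 + 3*a(3, -5)) = (6 + 1/(5 - 48))*(4 + 3*15) = (6 + 1/(-43))*(4 + 45) = (6 - 1/43)*49 = (257/43)*49 = 12593/43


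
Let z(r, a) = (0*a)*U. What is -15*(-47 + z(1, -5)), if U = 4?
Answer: 705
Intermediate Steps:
z(r, a) = 0 (z(r, a) = (0*a)*4 = 0*4 = 0)
-15*(-47 + z(1, -5)) = -15*(-47 + 0) = -15*(-47) = 705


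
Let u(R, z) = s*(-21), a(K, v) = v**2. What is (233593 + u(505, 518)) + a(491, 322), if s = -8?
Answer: 337445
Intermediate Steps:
u(R, z) = 168 (u(R, z) = -8*(-21) = 168)
(233593 + u(505, 518)) + a(491, 322) = (233593 + 168) + 322**2 = 233761 + 103684 = 337445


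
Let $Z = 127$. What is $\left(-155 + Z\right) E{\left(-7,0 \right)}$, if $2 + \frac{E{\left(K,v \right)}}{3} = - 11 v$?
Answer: $168$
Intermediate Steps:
$E{\left(K,v \right)} = -6 - 33 v$ ($E{\left(K,v \right)} = -6 + 3 \left(- 11 v\right) = -6 - 33 v$)
$\left(-155 + Z\right) E{\left(-7,0 \right)} = \left(-155 + 127\right) \left(-6 - 0\right) = - 28 \left(-6 + 0\right) = \left(-28\right) \left(-6\right) = 168$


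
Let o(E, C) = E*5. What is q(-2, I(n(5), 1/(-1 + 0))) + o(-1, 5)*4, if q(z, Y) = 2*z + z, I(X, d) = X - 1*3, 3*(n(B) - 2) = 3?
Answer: -26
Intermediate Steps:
n(B) = 3 (n(B) = 2 + (1/3)*3 = 2 + 1 = 3)
I(X, d) = -3 + X (I(X, d) = X - 3 = -3 + X)
o(E, C) = 5*E
q(z, Y) = 3*z
q(-2, I(n(5), 1/(-1 + 0))) + o(-1, 5)*4 = 3*(-2) + (5*(-1))*4 = -6 - 5*4 = -6 - 20 = -26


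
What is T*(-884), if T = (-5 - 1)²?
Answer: -31824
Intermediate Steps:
T = 36 (T = (-6)² = 36)
T*(-884) = 36*(-884) = -31824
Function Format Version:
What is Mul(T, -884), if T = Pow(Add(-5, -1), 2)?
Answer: -31824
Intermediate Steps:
T = 36 (T = Pow(-6, 2) = 36)
Mul(T, -884) = Mul(36, -884) = -31824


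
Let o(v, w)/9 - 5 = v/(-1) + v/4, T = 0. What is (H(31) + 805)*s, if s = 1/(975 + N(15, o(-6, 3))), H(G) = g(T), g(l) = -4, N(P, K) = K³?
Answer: 2136/1669337 ≈ 0.0012795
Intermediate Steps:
o(v, w) = 45 - 27*v/4 (o(v, w) = 45 + 9*(v/(-1) + v/4) = 45 + 9*(v*(-1) + v*(¼)) = 45 + 9*(-v + v/4) = 45 + 9*(-3*v/4) = 45 - 27*v/4)
H(G) = -4
s = 8/5008011 (s = 1/(975 + (45 - 27/4*(-6))³) = 1/(975 + (45 + 81/2)³) = 1/(975 + (171/2)³) = 1/(975 + 5000211/8) = 1/(5008011/8) = 8/5008011 ≈ 1.5974e-6)
(H(31) + 805)*s = (-4 + 805)*(8/5008011) = 801*(8/5008011) = 2136/1669337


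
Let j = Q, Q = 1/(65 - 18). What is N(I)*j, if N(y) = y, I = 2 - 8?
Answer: -6/47 ≈ -0.12766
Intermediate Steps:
I = -6
Q = 1/47 ≈ 0.021277
j = 1/47 ≈ 0.021277
N(I)*j = -6*1/47 = -6/47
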